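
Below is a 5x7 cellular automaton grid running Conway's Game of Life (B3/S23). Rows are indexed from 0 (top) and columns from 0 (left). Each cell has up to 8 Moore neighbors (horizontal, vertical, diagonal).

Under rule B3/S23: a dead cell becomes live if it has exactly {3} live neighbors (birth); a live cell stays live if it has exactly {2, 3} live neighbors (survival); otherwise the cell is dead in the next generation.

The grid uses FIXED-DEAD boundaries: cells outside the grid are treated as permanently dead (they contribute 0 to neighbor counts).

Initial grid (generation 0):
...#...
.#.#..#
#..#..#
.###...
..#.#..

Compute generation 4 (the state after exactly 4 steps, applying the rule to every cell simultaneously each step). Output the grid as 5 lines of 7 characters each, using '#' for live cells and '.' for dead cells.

Simulating step by step:
Generation 0 (given above): 12 live cells
Generation 1: 10 live cells
..#....
...##..
#..##..
.#..#..
.##....
Generation 2: 10 live cells
...#...
..#.#..
..#..#.
##..#..
.##....
Generation 3: 11 live cells
...#...
..#.#..
..#.##.
#..#...
###....
Generation 4: 14 live cells
(generation 4 grid is the final answer)

Answer: ...#...
..#.##.
.##.##.
#..##..
###....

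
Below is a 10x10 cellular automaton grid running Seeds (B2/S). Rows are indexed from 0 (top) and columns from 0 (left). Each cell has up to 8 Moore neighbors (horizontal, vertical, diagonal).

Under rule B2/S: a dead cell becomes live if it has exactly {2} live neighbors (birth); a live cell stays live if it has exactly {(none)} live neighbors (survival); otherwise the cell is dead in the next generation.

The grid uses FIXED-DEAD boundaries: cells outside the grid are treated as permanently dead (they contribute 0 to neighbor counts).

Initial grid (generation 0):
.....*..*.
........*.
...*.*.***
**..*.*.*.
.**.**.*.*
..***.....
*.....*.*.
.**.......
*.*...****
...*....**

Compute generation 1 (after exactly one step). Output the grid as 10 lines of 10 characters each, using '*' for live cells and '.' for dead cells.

Answer: .......*.*
.....*....
***.......
..........
..........
*........*
....**.*..
...*.*....
..........
.**...*...

Derivation:
Simulating step by step:
Generation 0 (given above): 36 live cells
Generation 1: 16 live cells
(generation 1 grid is the final answer)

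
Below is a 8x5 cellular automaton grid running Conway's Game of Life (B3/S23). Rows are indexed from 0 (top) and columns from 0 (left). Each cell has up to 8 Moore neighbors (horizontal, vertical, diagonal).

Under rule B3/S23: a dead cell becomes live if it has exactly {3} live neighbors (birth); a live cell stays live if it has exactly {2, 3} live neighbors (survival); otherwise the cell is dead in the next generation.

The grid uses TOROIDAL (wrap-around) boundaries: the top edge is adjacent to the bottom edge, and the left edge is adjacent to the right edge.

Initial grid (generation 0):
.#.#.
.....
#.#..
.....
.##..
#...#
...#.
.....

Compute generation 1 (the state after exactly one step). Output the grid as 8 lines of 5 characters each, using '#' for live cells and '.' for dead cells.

Answer: .....
.##..
.....
..#..
##...
#####
....#
..#..

Derivation:
Simulating step by step:
Generation 0 (given above): 9 live cells
Generation 1: 12 live cells
(generation 1 grid is the final answer)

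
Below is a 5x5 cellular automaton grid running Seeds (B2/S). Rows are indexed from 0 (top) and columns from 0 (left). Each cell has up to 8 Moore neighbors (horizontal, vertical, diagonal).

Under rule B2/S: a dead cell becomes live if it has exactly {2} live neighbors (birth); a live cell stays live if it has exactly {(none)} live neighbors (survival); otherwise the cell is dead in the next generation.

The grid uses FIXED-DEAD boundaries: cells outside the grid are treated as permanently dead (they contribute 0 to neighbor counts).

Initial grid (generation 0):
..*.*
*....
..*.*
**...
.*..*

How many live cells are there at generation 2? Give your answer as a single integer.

Simulating step by step:
Generation 0 (given above): 9 live cells
Generation 1: 7 live cells
.*.*.
..*.*
...*.
....*
..*..
Generation 2: 5 live cells
....*
.*...
..*..
..*..
...*.
Population at generation 2: 5

Answer: 5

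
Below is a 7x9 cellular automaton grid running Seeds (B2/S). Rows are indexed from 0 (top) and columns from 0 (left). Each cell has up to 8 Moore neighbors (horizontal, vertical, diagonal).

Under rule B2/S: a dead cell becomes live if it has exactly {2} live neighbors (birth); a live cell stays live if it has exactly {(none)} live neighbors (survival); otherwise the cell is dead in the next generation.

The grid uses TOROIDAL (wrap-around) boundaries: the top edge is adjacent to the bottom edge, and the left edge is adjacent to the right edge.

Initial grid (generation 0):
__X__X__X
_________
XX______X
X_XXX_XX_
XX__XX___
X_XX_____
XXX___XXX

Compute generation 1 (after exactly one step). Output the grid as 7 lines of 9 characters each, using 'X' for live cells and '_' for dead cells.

Simulating step by step:
Generation 0 (given above): 25 live cells
Generation 1: 9 live cells
(generation 1 grid is the final answer)

Answer: ___X_____
__X____X_
____XXX__
_________
_______X_
_________
____XX___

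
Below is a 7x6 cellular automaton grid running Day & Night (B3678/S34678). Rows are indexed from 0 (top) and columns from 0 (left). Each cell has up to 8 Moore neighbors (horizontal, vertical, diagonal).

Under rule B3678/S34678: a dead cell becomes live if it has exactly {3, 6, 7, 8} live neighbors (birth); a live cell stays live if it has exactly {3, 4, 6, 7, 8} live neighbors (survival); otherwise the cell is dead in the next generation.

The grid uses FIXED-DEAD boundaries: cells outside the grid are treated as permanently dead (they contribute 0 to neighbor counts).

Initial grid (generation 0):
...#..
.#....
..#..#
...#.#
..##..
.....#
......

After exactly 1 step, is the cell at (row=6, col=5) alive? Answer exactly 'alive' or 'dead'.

Answer: dead

Derivation:
Simulating step by step:
Generation 0 (given above): 9 live cells
Generation 1: 3 live cells
......
..#...
....#.
...#..
......
......
......

Cell (6,5) at generation 1: 0 -> dead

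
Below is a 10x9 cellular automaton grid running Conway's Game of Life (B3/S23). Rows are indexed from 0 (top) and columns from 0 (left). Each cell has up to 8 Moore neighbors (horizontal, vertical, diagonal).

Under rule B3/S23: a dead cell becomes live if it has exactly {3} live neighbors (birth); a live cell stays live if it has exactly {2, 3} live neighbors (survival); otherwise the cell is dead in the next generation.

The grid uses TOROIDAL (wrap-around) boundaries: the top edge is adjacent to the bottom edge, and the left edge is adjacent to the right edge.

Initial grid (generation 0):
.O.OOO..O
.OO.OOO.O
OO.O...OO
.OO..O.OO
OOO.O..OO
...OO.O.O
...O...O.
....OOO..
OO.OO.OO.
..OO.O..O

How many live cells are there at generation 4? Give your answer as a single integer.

Answer: 12

Derivation:
Simulating step by step:
Generation 0 (given above): 46 live cells
Generation 1: 19 live cells
.O......O
......O..
...O.....
....O....
....O....
.O..OOO..
...O...O.
..O.....O
OO.....OO
........O
Generation 2: 21 live cells
O......O.
.........
.........
...OO....
...OO....
...OOOO..
..OOOOOO.
.OO......
.O.....O.
.O.......
Generation 3: 15 live cells
.........
.........
.........
...OO....
..O......
.......O.
.O.....O.
.O..OO.O.
OO.......
OO......O
Generation 4: 12 live cells
O........
.........
.........
...O.....
...O.....
.........
.......OO
.OO...O.O
..O......
.O......O
Population at generation 4: 12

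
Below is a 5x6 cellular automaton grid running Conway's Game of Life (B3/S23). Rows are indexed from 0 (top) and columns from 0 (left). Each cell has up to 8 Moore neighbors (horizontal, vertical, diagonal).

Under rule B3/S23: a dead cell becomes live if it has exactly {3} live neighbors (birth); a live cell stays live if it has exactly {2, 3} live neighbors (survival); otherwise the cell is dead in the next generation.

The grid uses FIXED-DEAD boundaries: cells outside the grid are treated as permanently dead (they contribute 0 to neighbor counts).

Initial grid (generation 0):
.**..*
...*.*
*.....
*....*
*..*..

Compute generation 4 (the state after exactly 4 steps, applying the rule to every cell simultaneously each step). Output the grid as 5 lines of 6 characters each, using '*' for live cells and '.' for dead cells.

Answer: .***..
....*.
...**.
...*..
......

Derivation:
Simulating step by step:
Generation 0 (given above): 10 live cells
Generation 1: 8 live cells
..*.*.
.**.*.
....*.
**....
......
Generation 2: 9 live cells
.**...
.**.**
*.**..
......
......
Generation 3: 8 live cells
.***..
*...*.
..***.
......
......
Generation 4: 7 live cells
(generation 4 grid is the final answer)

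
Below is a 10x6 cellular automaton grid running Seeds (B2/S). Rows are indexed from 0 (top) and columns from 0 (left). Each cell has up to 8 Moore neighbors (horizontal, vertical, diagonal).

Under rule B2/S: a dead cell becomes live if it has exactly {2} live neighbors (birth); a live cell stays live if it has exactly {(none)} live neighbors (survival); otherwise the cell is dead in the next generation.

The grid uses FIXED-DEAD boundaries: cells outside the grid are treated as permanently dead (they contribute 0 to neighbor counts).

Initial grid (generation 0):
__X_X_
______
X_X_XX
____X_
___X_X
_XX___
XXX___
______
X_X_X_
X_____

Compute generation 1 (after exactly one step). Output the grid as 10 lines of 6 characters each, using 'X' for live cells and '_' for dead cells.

Simulating step by step:
Generation 0 (given above): 18 live cells
Generation 1: 10 live cells
(generation 1 grid is the final answer)

Answer: ___X__
__X___
_X____
_XX___
_X____
____X_
___X__
______
___X__
___X__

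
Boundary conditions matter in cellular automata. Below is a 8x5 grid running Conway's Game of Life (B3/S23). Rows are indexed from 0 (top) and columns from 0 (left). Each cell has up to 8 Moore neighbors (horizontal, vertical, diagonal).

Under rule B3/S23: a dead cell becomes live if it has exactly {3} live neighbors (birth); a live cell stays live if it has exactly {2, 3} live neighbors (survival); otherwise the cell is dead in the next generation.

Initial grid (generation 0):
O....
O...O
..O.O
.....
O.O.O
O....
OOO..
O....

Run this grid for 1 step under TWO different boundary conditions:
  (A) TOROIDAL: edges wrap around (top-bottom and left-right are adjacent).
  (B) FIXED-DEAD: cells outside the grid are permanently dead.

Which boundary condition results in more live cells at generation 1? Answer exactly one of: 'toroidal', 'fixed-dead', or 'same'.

Under TOROIDAL boundary, generation 1:
OO...
OO.OO
O..OO
OO..O
OO..O
..OO.
O...O
O...O
Population = 21

Under FIXED-DEAD boundary, generation 1:
.....
.O.O.
...O.
.O...
.O...
O.OO.
O....
O....
Population = 10

Comparison: toroidal=21, fixed-dead=10 -> toroidal

Answer: toroidal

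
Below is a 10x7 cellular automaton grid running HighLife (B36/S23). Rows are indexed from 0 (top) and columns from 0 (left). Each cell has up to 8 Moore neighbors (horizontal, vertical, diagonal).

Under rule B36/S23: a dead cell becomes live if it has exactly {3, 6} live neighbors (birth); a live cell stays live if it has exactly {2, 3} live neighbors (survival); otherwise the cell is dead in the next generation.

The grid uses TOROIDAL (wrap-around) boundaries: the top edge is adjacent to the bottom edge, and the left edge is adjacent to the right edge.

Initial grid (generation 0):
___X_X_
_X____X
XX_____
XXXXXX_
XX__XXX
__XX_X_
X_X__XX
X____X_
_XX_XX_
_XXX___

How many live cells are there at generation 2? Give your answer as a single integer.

Simulating step by step:
Generation 0 (given above): 33 live cells
Generation 1: 30 live cells
XX_XX__
_XX___X
___XXX_
___X__X
__XX___
__XX___
X_XX_X_
X_XX__X
X___XXX
_X___X_
Generation 2: 21 live cells
___XXXX
_X____X
X__XXXX
_____X_
____X__
_______
X______
__X____
__XXX__
_XXX___
Population at generation 2: 21

Answer: 21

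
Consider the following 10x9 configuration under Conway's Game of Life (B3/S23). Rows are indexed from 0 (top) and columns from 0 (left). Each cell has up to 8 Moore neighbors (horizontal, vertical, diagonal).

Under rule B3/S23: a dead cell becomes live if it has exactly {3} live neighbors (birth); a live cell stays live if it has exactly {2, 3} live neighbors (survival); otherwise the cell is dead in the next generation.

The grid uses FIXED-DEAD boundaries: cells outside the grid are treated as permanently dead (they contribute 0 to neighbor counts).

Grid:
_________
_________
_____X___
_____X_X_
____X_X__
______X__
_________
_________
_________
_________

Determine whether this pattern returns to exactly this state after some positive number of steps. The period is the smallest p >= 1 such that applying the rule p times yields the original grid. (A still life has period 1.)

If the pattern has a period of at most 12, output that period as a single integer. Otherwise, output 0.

Answer: 2

Derivation:
Simulating and comparing each generation to the original:
Gen 0 (original, given above): 6 live cells
Gen 1: 6 live cells, differs from original
Gen 2: 6 live cells, MATCHES original -> period = 2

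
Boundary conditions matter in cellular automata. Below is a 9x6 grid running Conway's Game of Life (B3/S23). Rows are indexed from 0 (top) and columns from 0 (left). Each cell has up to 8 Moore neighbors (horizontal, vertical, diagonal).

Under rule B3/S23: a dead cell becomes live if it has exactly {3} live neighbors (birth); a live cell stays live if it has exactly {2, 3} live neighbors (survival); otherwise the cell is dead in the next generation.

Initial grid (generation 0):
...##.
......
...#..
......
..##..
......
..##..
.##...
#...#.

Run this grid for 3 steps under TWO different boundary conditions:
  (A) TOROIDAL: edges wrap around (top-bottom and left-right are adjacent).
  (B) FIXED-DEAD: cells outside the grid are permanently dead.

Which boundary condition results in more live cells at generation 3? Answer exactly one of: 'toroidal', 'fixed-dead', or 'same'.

Under TOROIDAL boundary, generation 3:
#...##
...###
...##.
......
......
..#...
..##..
#.#.#.
#....#
Population = 16

Under FIXED-DEAD boundary, generation 3:
......
......
......
......
......
..#...
.#.#..
#..#..
.##...
Population = 7

Comparison: toroidal=16, fixed-dead=7 -> toroidal

Answer: toroidal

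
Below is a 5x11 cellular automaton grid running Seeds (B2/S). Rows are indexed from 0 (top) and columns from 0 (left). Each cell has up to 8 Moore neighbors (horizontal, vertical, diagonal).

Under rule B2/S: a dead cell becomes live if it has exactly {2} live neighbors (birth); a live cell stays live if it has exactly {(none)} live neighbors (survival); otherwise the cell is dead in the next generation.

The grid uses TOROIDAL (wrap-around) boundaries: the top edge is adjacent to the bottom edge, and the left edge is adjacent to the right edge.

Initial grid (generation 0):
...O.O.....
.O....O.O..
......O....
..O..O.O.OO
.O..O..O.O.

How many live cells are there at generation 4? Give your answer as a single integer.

Simulating step by step:
Generation 0 (given above): 15 live cells
Generation 1: 14 live cells
OO.......O.
..O.O......
OOO.......O
OO.OO......
O..........
Generation 2: 6 live cells
..OO.......
.........O.
.....O.....
...........
...OO......
Generation 3: 5 live cells
...........
..OOO......
...........
...O.O.....
...........
Generation 4: 5 live cells
..O.O......
...........
.....O.....
....O......
....O......
Population at generation 4: 5

Answer: 5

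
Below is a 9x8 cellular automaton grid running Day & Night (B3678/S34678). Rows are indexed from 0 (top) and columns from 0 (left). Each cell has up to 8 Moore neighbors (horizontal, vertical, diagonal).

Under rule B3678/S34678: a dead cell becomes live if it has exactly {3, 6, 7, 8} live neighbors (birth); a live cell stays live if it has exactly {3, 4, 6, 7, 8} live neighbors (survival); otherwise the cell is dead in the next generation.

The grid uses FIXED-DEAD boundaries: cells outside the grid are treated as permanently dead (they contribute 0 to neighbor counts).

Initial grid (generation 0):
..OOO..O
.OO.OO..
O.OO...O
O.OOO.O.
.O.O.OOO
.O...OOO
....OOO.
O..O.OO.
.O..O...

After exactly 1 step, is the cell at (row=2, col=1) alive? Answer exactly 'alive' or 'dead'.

Simulating step by step:
Generation 0 (given above): 35 live cells
Generation 1: 28 live cells
.OOOOO..
.O.OO.O.
.O.O..O.
....O.O.
OO.O..OO
..O..OOO
....OOO.
......O.
.....O..

Cell (2,1) at generation 1: 1 -> alive

Answer: alive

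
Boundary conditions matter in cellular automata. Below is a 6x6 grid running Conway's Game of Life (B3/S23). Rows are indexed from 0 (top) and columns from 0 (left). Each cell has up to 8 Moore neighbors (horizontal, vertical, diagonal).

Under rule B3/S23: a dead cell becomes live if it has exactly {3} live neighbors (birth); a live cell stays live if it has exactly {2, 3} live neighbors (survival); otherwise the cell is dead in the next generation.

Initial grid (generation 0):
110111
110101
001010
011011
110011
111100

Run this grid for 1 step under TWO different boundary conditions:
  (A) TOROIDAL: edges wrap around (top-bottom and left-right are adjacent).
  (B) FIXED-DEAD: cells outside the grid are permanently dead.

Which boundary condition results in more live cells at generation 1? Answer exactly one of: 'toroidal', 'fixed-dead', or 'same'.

Answer: fixed-dead

Derivation:
Under TOROIDAL boundary, generation 1:
000000
000000
000000
001000
000000
000000
Population = 1

Under FIXED-DEAD boundary, generation 1:
110101
100001
100000
101000
000001
101110
Population = 14

Comparison: toroidal=1, fixed-dead=14 -> fixed-dead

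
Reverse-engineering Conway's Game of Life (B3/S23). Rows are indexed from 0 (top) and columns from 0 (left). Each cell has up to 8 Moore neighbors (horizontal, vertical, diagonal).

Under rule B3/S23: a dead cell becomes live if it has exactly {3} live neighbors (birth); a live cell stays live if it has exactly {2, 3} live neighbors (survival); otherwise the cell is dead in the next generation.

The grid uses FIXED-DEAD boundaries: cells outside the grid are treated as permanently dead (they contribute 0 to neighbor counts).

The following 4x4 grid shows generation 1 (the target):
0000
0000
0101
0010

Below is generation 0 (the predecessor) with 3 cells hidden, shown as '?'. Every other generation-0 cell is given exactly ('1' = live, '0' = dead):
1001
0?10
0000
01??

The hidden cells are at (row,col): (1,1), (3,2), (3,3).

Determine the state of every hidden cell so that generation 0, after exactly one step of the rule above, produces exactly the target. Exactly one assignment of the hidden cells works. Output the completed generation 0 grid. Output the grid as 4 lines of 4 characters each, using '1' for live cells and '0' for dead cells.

Hidden generation-0 cells (in order): (1,1), (3,2), (3,3).
A hidden cell only influences target cells in its own 3x3 neighborhood. Try each of the 2^3 = 8 assignments, step the completed generation 0 forward once under B3/S23, and compare with the target:
  (1,1)=0 (3,2)=0 (3,3)=0 -> step gives (2,1)='0' but target has '1' -> reject
  (1,1)=0 (3,2)=0 (3,3)=1 -> step gives (2,1)='0' but target has '1' -> reject
  (1,1)=0 (3,2)=1 (3,3)=0 -> step gives (2,2)='1' but target has '0' -> reject
  (1,1)=0 (3,2)=1 (3,3)=1 -> step reproduces the target at every cell -> ACCEPT
  (1,1)=1 (3,2)=0 (3,3)=0 -> step gives (0,1)='1' but target has '0' -> reject
  (1,1)=1 (3,2)=0 (3,3)=1 -> step gives (0,1)='1' but target has '0' -> reject
  (1,1)=1 (3,2)=1 (3,3)=0 -> step gives (0,1)='1' but target has '0' -> reject
  (1,1)=1 (3,2)=1 (3,3)=1 -> step gives (0,1)='1' but target has '0' -> reject
Unique solution: (1,1)=dead, (3,2)=live, (3,3)=live.
Check: live-neighbor counts of every cell in the completed generation 0:
0221
1212
1343
1121
Applying B3/S23 to generation 0 with these counts gives:
0000
0000
0101
0010
which matches the target exactly.

Answer: 1001
0010
0000
0111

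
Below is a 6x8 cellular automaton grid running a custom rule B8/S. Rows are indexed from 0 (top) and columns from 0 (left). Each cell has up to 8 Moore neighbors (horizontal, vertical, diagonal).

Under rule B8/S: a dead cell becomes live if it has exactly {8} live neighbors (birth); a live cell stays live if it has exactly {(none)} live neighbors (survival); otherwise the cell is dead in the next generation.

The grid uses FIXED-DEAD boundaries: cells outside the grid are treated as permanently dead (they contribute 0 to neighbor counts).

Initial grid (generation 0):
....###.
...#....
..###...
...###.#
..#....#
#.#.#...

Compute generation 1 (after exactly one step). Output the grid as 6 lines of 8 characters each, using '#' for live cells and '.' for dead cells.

Answer: ........
........
........
........
........
........

Derivation:
Simulating step by step:
Generation 0 (given above): 16 live cells
Generation 1: 0 live cells
(generation 1 grid is the final answer)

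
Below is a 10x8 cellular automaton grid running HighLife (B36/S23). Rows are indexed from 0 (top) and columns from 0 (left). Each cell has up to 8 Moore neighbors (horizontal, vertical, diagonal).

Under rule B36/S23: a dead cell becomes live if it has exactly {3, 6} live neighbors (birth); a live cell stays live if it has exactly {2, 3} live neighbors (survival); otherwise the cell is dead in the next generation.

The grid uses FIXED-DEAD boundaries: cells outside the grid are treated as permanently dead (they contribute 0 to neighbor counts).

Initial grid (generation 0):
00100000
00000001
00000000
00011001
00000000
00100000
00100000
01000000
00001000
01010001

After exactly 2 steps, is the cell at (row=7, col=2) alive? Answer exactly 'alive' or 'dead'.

Answer: alive

Derivation:
Simulating step by step:
Generation 0 (given above): 12 live cells
Generation 1: 4 live cells
00000000
00000000
00000000
00000000
00010000
00000000
01100000
00000000
00100000
00000000
Generation 2: 3 live cells
00000000
00000000
00000000
00000000
00000000
00100000
00000000
01100000
00000000
00000000

Cell (7,2) at generation 2: 1 -> alive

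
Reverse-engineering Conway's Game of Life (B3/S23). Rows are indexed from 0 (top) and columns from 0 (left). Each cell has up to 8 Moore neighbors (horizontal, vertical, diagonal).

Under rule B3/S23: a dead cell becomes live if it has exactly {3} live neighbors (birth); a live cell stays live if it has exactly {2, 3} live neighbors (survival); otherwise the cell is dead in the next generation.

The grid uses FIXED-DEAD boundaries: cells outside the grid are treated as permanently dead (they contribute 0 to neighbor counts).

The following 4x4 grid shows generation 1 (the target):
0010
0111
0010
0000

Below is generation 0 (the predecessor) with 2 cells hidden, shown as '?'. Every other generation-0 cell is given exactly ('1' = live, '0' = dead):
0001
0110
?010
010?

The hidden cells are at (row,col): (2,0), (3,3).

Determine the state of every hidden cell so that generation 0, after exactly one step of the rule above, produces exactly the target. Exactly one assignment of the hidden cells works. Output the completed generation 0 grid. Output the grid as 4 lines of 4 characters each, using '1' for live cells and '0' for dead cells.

Hidden generation-0 cells (in order): (2,0), (3,3).
A hidden cell only influences target cells in its own 3x3 neighborhood. Try each of the 2^2 = 4 assignments, step the completed generation 0 forward once under B3/S23, and compare with the target:
  (2,0)=0 (3,3)=0 -> step reproduces the target at every cell -> ACCEPT
  (2,0)=0 (3,3)=1 -> step gives (2,2)='0' but target has '1' -> reject
  (2,0)=1 (3,3)=0 -> step gives (2,0)='1' but target has '0' -> reject
  (2,0)=1 (3,3)=1 -> step gives (2,0)='1' but target has '0' -> reject
Unique solution: (2,0)=dead, (3,3)=dead.
Check: live-neighbor counts of every cell in the completed generation 0:
1231
1233
2432
1121
Applying B3/S23 to generation 0 with these counts gives:
0010
0111
0010
0000
which matches the target exactly.

Answer: 0001
0110
0010
0100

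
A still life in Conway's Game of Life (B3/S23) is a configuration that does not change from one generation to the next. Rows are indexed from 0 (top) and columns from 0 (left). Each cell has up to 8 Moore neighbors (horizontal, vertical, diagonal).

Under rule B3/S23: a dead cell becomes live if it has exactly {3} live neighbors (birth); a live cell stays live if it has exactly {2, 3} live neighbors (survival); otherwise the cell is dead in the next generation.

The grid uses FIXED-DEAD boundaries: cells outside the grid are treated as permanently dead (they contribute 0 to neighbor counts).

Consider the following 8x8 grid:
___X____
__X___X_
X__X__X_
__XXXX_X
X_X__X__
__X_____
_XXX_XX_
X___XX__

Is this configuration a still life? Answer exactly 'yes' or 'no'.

Compute generation 1 and compare to generation 0 (given above):
Generation 1:
________
__XX____
_X____XX
__X__X__
__X__XX_
____XXX_
_XXX_XX_
_XXXXXX_
Cell (0,3) differs: gen0=1 vs gen1=0 -> NOT a still life.

Answer: no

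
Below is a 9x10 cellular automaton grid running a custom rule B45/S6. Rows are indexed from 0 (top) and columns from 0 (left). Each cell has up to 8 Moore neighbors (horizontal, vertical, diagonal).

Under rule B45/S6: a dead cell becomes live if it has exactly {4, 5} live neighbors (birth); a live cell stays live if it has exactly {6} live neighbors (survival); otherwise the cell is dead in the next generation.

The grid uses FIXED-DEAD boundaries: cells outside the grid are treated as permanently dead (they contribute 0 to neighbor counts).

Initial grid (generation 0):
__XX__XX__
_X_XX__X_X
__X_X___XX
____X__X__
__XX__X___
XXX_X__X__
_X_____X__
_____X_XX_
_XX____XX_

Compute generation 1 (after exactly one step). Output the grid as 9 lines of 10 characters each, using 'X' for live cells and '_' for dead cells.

Simulating step by step:
Generation 0 (given above): 32 live cells
Generation 1: 9 live cells
(generation 1 grid is the final answer)

Answer: __________
__X_____X_
___X______
___X______
_X________
___X______
______X_X_
______X___
__________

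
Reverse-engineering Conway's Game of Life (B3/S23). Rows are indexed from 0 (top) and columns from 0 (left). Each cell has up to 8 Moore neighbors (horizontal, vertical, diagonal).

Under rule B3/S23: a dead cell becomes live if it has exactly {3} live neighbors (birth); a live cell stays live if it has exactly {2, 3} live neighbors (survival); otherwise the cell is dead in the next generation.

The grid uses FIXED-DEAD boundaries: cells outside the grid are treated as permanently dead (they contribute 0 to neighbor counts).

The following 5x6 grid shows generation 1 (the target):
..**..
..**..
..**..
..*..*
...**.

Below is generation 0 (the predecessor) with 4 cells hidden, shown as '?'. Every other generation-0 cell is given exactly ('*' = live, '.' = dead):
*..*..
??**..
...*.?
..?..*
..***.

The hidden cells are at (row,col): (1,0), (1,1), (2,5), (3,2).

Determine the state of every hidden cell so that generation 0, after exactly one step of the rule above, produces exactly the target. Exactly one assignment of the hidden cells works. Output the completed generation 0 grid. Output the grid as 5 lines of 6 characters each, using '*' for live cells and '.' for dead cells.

Hidden generation-0 cells (in order): (1,0), (1,1), (2,5), (3,2).
A hidden cell only influences target cells in its own 3x3 neighborhood. Try each of the 2^4 = 16 assignments, step the completed generation 0 forward once under B3/S23, and compare with the target:
  (1,0)=. (1,1)=. (2,5)=. (3,2)=. -> step gives (1,4)='*' but target has '.' -> reject
  (1,0)=. (1,1)=. (2,5)=. (3,2)=* -> step gives (1,4)='*' but target has '.' -> reject
  (1,0)=. (1,1)=. (2,5)=* (3,2)=. -> step reproduces the target at every cell -> ACCEPT
  (1,0)=. (1,1)=. (2,5)=* (3,2)=* -> step gives (2,2)='.' but target has '*' -> reject
  (1,0)=. (1,1)=* (2,5)=. (3,2)=. -> step gives (0,1)='*' but target has '.' -> reject
  (1,0)=. (1,1)=* (2,5)=. (3,2)=* -> step gives (0,1)='*' but target has '.' -> reject
  (1,0)=. (1,1)=* (2,5)=* (3,2)=. -> step gives (0,1)='*' but target has '.' -> reject
  (1,0)=. (1,1)=* (2,5)=* (3,2)=* -> step gives (0,1)='*' but target has '.' -> reject
  (1,0)=* (1,1)=. (2,5)=. (3,2)=. -> step gives (0,1)='*' but target has '.' -> reject
  (1,0)=* (1,1)=. (2,5)=. (3,2)=* -> step gives (0,1)='*' but target has '.' -> reject
  (1,0)=* (1,1)=. (2,5)=* (3,2)=. -> step gives (0,1)='*' but target has '.' -> reject
  (1,0)=* (1,1)=. (2,5)=* (3,2)=* -> step gives (0,1)='*' but target has '.' -> reject
  (1,0)=* (1,1)=* (2,5)=. (3,2)=. -> step gives (0,0)='*' but target has '.' -> reject
  (1,0)=* (1,1)=* (2,5)=. (3,2)=* -> step gives (0,0)='*' but target has '.' -> reject
  (1,0)=* (1,1)=* (2,5)=* (3,2)=. -> step gives (0,0)='*' but target has '.' -> reject
  (1,0)=* (1,1)=* (2,5)=* (3,2)=* -> step gives (0,0)='*' but target has '.' -> reject
Unique solution: (1,0)=dead, (1,1)=dead, (2,5)=live, (3,2)=dead.
Check: live-neighbor counts of every cell in the completed generation 0:
023220
123341
013241
013452
011222
Applying B3/S23 to generation 0 with these counts gives:
..**..
..**..
..**..
..*..*
...**.
which matches the target exactly.

Answer: *..*..
..**..
...*.*
.....*
..***.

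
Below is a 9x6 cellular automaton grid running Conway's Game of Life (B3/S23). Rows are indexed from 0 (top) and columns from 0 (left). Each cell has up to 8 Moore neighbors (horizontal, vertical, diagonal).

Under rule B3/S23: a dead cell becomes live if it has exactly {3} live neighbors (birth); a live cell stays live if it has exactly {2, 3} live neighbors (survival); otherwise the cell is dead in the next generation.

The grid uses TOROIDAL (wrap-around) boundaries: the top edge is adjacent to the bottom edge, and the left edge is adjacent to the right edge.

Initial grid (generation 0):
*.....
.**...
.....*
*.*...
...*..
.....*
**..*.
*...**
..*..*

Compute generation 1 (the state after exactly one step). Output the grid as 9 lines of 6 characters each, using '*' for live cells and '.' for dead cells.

Answer: *.*...
**....
*.*...
......
......
*...**
.*..*.
...**.
.*..*.

Derivation:
Simulating step by step:
Generation 0 (given above): 16 live cells
Generation 1: 15 live cells
(generation 1 grid is the final answer)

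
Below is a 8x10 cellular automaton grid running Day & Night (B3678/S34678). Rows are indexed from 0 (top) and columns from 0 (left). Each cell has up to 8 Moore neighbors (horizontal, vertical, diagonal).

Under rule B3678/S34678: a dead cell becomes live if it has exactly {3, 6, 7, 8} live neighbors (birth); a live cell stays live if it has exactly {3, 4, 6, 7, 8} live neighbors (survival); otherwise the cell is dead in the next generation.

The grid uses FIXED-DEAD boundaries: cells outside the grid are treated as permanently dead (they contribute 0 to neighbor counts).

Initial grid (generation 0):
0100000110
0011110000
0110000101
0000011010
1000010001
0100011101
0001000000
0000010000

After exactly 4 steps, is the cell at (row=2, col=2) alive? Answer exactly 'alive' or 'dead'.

Simulating step by step:
Generation 0 (given above): 24 live cells
Generation 1: 22 live cells
0011100000
0011001100
0010000010
0100001111
0000111000
0000101010
0000110000
0000000000
Generation 2: 23 live cells
0011000000
0110100000
0111000111
0000001110
0000001101
0001111100
0000010000
0000000000
Generation 3: 25 live cells
0111000000
0111000010
0111001110
0010001110
0000101100
0000110110
0000010000
0000000000
Generation 4: 23 live cells
0101000000
1010100000
0111001111
0110000110
0001000100
0000110100
0000101000
0000000000

Cell (2,2) at generation 4: 1 -> alive

Answer: alive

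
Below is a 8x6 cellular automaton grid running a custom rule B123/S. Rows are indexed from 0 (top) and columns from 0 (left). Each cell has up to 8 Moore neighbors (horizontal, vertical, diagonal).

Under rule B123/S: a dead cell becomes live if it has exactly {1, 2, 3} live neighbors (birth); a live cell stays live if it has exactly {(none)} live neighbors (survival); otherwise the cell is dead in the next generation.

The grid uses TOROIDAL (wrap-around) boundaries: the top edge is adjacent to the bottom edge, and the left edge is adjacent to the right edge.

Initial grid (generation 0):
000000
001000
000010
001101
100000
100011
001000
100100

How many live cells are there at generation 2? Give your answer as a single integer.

Answer: 3

Derivation:
Simulating step by step:
Generation 0 (given above): 12 live cells
Generation 1: 31 live cells
111111
010111
111001
110010
011100
011100
110110
011011
Generation 2: 3 live cells
000000
000000
000000
000000
000011
000001
000000
000000
Population at generation 2: 3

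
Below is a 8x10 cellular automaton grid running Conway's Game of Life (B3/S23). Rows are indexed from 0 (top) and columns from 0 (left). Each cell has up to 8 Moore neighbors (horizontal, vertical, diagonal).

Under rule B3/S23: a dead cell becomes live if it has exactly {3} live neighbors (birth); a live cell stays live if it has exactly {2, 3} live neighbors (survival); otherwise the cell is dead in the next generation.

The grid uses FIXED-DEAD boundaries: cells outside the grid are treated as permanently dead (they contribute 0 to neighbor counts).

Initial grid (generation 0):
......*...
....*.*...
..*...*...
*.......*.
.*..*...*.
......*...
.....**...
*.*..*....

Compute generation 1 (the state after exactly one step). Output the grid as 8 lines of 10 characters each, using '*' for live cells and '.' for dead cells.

Answer: .....*....
......**..
.....*.*..
.*.....*..
.......*..
......**..
.....**...
.....**...

Derivation:
Simulating step by step:
Generation 0 (given above): 16 live cells
Generation 1: 14 live cells
(generation 1 grid is the final answer)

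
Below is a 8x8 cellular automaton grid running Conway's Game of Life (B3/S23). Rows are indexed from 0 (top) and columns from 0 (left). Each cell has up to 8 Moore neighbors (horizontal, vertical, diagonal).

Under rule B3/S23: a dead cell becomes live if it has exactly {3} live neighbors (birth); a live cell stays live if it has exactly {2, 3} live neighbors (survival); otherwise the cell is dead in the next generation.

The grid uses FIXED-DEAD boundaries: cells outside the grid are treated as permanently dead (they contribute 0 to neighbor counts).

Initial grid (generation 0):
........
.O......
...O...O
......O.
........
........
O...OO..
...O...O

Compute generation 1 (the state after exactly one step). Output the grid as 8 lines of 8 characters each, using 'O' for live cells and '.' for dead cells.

Answer: ........
........
........
........
........
........
....O...
....O...

Derivation:
Simulating step by step:
Generation 0 (given above): 9 live cells
Generation 1: 2 live cells
(generation 1 grid is the final answer)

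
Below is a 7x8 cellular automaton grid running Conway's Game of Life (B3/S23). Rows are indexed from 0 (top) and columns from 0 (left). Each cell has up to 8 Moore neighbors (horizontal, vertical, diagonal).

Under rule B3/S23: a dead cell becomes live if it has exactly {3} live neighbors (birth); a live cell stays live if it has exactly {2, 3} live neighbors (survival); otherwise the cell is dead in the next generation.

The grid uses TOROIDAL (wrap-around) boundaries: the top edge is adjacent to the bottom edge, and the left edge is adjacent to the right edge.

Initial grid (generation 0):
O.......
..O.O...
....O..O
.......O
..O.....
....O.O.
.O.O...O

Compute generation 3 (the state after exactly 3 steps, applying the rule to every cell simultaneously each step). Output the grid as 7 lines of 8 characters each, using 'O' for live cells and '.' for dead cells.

Answer: ...OO..O
.O.OO...
........
........
........
........
..O....O

Derivation:
Simulating step by step:
Generation 0 (given above): 12 live cells
Generation 1: 10 live cells
OOOO....
...O....
...O....
........
........
..OO....
O......O
Generation 2: 10 live cells
OOOO...O
.O.OO...
........
........
........
........
O......O
Generation 3: 8 live cells
(generation 3 grid is the final answer)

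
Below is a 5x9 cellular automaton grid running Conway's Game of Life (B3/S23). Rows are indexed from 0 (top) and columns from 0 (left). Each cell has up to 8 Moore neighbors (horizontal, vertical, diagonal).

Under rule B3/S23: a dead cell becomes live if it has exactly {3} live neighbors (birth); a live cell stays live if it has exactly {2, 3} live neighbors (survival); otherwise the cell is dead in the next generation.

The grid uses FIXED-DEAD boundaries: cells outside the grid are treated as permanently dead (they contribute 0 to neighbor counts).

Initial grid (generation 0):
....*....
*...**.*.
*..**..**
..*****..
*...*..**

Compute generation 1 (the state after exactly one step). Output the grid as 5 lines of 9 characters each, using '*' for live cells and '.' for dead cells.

Answer: ....**...
.....****
.**....**
.**...*..
....*.**.

Derivation:
Simulating step by step:
Generation 0 (given above): 19 live cells
Generation 1: 16 live cells
(generation 1 grid is the final answer)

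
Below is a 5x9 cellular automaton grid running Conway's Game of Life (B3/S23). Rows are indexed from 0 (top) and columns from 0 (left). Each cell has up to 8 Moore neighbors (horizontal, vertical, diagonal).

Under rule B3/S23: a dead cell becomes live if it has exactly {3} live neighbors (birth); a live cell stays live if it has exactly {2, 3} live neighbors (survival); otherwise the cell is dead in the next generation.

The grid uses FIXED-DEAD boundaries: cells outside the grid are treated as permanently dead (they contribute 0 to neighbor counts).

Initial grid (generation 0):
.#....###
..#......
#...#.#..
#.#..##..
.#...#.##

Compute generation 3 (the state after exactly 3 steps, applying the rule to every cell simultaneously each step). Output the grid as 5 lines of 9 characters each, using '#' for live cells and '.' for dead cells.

Answer: .....###.
.......#.
....#....
....#.#..
.....#...

Derivation:
Simulating step by step:
Generation 0 (given above): 16 live cells
Generation 1: 11 live cells
.......#.
.#...##..
...#..#..
#...#....
.#...#.#.
Generation 2: 9 live cells
......#..
.....###.
....#.#..
....###..
.........
Generation 3: 8 live cells
(generation 3 grid is the final answer)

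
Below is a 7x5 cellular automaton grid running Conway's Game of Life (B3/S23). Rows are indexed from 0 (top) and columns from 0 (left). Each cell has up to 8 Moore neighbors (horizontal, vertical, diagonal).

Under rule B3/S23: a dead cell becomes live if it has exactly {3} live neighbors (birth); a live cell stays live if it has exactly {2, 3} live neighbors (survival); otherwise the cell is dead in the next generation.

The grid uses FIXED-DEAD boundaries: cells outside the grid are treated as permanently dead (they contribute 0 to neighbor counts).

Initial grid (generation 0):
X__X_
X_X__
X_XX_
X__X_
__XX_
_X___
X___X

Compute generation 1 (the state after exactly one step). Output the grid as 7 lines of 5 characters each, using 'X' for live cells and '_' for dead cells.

Simulating step by step:
Generation 0 (given above): 14 live cells
Generation 1: 13 live cells
(generation 1 grid is the final answer)

Answer: _X___
X_X__
X_XX_
____X
_XXX_
_XXX_
_____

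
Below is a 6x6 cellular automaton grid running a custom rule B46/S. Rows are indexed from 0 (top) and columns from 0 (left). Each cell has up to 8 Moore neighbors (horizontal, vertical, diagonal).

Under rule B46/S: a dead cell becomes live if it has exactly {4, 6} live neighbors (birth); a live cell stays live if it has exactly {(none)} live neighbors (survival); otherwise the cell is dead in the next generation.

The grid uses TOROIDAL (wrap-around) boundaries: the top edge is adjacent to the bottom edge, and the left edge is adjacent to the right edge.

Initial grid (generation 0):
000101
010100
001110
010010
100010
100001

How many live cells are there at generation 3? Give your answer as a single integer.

Answer: 0

Derivation:
Simulating step by step:
Generation 0 (given above): 13 live cells
Generation 1: 4 live cells
100010
000000
000000
000001
000000
000010
Generation 2: 0 live cells
000000
000000
000000
000000
000000
000000
Generation 3: 0 live cells
000000
000000
000000
000000
000000
000000
Population at generation 3: 0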